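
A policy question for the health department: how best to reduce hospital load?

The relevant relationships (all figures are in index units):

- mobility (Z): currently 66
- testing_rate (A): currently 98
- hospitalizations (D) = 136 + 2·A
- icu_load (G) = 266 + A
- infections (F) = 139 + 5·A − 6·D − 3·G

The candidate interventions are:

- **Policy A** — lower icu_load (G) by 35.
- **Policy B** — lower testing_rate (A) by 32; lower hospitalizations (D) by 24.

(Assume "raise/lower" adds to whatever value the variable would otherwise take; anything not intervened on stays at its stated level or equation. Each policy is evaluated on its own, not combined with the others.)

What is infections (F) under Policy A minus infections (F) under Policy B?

-359

Policy A (G − 35):
  A = 98
  D = 136 + 2·98 = 332
  G = 266 + 98 (−35 from intervention) = 329
  F = 139 + 5·98 − 6·332 − 3·329 = -2350
Policy B (A − 32, D − 24):
  A = 98 − 32 = 66
  D = 136 + 2·66 (−24 from intervention) = 244
  G = 266 + 66 = 332
  F = 139 + 5·66 − 6·244 − 3·332 = -1991
F: -2350 − (-1991) = -359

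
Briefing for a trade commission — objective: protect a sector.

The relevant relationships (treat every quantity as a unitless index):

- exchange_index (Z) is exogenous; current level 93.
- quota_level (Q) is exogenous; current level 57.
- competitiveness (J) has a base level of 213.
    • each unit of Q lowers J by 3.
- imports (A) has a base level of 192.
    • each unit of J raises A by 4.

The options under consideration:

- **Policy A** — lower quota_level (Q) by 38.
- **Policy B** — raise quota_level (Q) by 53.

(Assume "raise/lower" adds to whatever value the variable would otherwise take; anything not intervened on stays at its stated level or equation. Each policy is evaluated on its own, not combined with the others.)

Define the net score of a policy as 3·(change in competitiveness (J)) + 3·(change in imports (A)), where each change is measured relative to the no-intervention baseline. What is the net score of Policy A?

1710

Baseline:
  Q = 57
  J = 213 − 3·57 = 42
  A = 192 + 4·42 = 360
Policy A (Q − 38):
  Q = 57 − 38 = 19
  J = 213 − 3·19 = 156
  A = 192 + 4·156 = 816
ΔJ = 156 − 42 = 114; ΔA = 816 − 360 = 456
Score = 3·114 + 3·456 = 1710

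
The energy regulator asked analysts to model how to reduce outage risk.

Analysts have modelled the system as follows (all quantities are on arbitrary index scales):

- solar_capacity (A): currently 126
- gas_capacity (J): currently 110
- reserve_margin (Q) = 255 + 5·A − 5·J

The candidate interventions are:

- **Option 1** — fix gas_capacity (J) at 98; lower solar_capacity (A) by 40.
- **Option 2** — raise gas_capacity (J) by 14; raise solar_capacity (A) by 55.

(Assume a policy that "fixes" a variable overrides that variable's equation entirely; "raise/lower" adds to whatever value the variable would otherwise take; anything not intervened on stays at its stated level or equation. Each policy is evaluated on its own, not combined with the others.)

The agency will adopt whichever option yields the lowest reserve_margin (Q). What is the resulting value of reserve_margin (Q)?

195

Option 1 (J := 98, A − 40):
  A = 126 − 40 = 86
  J = 98
  Q = 255 + 5·86 − 5·98 = 195
Option 2 (J + 14, A + 55):
  A = 126 + 55 = 181
  J = 110 + 14 = 124
  Q = 255 + 5·181 − 5·124 = 540
Comparing — Option 1: Q=195, Option 2: Q=540. Lowest is 195 (Option 1).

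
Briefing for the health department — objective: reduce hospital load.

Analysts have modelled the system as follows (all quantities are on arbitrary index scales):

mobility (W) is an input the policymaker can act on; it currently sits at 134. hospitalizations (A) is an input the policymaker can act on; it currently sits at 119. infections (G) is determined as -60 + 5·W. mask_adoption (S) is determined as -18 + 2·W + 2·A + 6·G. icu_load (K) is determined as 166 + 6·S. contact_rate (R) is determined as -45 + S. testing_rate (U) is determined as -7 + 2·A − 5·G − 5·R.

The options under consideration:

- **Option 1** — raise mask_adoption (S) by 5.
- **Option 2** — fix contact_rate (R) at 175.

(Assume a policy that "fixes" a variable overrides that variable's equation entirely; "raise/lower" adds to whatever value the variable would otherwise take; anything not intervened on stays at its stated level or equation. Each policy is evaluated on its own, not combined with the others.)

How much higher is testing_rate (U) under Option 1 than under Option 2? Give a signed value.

Option 1 (S + 5):
  W = 134
  A = 119
  G = -60 + 5·134 = 610
  S = -18 + 2·134 + 2·119 + 6·610 (+5 from intervention) = 4153
  R = -45 + 4153 = 4108
  U = -7 + 2·119 − 5·610 − 5·4108 = -23359
Option 2 (R := 175):
  W = 134
  A = 119
  G = -60 + 5·134 = 610
  S = -18 + 2·134 + 2·119 + 6·610 = 4148
  R = 175
  U = -7 + 2·119 − 5·610 − 5·175 = -3694
U: -23359 − (-3694) = -19665

-19665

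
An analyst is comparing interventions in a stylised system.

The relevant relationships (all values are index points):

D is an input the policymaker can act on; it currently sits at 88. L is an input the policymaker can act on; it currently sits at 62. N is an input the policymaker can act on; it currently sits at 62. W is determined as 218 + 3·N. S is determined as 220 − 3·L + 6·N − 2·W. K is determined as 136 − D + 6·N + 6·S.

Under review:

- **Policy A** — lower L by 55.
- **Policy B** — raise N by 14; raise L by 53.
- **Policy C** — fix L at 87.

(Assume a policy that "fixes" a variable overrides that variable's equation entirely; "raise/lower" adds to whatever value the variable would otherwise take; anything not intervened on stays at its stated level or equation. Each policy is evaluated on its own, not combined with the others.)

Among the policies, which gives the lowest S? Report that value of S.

-561

Policy A (L − 55):
  L = 62 − 55 = 7
  N = 62
  W = 218 + 3·62 = 404
  S = 220 − 3·7 + 6·62 − 2·404 = -237
Policy B (N + 14, L + 53):
  L = 62 + 53 = 115
  N = 62 + 14 = 76
  W = 218 + 3·76 = 446
  S = 220 − 3·115 + 6·76 − 2·446 = -561
Policy C (L := 87):
  L = 87
  N = 62
  W = 218 + 3·62 = 404
  S = 220 − 3·87 + 6·62 − 2·404 = -477
Comparing — Policy A: S=-237, Policy B: S=-561, Policy C: S=-477. Lowest is -561 (Policy B).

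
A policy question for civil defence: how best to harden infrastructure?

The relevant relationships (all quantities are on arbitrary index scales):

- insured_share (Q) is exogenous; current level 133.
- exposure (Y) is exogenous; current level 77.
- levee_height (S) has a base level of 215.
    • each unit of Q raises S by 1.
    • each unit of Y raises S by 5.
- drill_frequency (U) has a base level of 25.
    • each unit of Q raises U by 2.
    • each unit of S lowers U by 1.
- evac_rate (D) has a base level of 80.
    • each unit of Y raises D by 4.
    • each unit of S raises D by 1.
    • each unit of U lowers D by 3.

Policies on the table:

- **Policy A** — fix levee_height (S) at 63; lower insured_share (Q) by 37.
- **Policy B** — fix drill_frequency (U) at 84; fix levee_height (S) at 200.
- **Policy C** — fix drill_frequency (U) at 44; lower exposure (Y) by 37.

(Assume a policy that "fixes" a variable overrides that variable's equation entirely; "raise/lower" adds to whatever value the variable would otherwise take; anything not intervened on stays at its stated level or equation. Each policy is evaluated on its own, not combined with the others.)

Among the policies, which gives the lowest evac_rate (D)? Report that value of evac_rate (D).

-11

Policy A (S := 63, Q − 37):
  Q = 133 − 37 = 96
  Y = 77
  S = 63
  U = 25 + 2·96 − 63 = 154
  D = 80 + 4·77 + 63 − 3·154 = -11
Policy B (U := 84, S := 200):
  Q = 133
  Y = 77
  S = 200
  U = 84
  D = 80 + 4·77 + 200 − 3·84 = 336
Policy C (U := 44, Y − 37):
  Q = 133
  Y = 77 − 37 = 40
  S = 215 + 133 + 5·40 = 548
  U = 44
  D = 80 + 4·40 + 548 − 3·44 = 656
Comparing — Policy A: D=-11, Policy B: D=336, Policy C: D=656. Lowest is -11 (Policy A).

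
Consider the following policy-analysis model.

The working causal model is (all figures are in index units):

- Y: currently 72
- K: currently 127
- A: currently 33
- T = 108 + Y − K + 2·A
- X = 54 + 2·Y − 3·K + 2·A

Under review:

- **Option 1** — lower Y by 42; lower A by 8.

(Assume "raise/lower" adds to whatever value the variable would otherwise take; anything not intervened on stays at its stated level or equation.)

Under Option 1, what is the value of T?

61

Option 1 (Y − 42, A − 8):
  Y = 72 − 42 = 30
  K = 127
  A = 33 − 8 = 25
  T = 108 + 30 − 127 + 2·25 = 61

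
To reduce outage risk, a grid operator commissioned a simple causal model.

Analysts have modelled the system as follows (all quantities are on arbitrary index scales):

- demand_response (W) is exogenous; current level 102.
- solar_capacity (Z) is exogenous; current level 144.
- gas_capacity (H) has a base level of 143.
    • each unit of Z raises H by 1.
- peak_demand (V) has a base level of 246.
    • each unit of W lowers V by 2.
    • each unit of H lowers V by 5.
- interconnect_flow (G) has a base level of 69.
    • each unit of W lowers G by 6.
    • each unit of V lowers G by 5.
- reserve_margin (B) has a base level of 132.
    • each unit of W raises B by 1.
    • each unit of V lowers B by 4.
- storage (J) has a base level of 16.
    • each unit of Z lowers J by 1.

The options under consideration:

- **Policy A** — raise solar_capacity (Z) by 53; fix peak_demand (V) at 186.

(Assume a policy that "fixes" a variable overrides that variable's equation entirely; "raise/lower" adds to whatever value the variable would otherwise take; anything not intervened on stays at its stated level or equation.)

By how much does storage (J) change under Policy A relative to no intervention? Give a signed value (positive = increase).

-53

Baseline:
  Z = 144
  J = 16 − 144 = -128
Policy A (Z + 53, V := 186):
  Z = 144 + 53 = 197
  J = 16 − 197 = -181
Change in J: -181 − (-128) = -53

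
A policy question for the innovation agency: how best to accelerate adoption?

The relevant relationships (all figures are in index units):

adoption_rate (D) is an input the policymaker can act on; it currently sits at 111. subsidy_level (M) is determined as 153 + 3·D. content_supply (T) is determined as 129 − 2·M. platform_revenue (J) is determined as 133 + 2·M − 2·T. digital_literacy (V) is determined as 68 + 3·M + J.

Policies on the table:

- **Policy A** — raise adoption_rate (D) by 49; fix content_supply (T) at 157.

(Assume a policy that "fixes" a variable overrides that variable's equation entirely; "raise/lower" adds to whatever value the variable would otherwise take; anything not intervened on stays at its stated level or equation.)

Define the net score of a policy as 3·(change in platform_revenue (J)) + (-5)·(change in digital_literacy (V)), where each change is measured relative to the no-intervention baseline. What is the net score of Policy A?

1207

Baseline:
  D = 111
  M = 153 + 3·111 = 486
  T = 129 − 2·486 = -843
  J = 133 + 2·486 − 2·(-843) = 2791
  V = 68 + 3·486 + 2791 = 4317
Policy A (D + 49, T := 157):
  D = 111 + 49 = 160
  M = 153 + 3·160 = 633
  T = 157
  J = 133 + 2·633 − 2·157 = 1085
  V = 68 + 3·633 + 1085 = 3052
ΔJ = 1085 − 2791 = -1706; ΔV = 3052 − 4317 = -1265
Score = 3·(-1706) + (-5)·(-1265) = 1207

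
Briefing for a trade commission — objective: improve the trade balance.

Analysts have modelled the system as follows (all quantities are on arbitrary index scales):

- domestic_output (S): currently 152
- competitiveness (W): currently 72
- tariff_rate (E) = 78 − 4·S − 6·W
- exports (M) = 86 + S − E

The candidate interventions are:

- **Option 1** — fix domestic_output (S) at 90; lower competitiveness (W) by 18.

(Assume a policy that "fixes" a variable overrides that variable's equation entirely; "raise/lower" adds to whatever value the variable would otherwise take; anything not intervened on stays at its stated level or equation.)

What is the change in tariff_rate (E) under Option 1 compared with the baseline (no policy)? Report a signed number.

Baseline:
  S = 152
  W = 72
  E = 78 − 4·152 − 6·72 = -962
Option 1 (S := 90, W − 18):
  S = 90
  W = 72 − 18 = 54
  E = 78 − 4·90 − 6·54 = -606
Change in E: -606 − (-962) = 356

356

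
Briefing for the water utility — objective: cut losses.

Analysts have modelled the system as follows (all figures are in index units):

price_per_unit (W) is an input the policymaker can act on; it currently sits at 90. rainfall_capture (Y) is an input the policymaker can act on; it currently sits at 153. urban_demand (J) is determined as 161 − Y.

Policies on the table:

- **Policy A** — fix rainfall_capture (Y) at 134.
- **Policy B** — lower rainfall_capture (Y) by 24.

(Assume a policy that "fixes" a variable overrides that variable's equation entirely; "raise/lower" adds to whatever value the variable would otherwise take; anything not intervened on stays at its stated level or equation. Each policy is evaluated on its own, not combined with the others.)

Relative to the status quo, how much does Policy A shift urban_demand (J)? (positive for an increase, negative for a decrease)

19

Baseline:
  Y = 153
  J = 161 − 153 = 8
Policy A (Y := 134):
  Y = 134
  J = 161 − 134 = 27
Change in J: 27 − 8 = 19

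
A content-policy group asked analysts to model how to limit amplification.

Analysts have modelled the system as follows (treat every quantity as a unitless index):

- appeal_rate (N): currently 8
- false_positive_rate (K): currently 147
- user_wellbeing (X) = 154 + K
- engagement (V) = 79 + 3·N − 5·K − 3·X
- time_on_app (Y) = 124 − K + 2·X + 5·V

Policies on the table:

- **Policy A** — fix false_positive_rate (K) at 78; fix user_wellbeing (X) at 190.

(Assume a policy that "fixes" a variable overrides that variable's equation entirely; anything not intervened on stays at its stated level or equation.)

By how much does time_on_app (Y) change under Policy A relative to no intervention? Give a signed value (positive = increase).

Baseline:
  N = 8
  K = 147
  X = 154 + 147 = 301
  V = 79 + 3·8 − 5·147 − 3·301 = -1535
  Y = 124 − 147 + 2·301 + 5·(-1535) = -7096
Policy A (K := 78, X := 190):
  N = 8
  K = 78
  X = 190
  V = 79 + 3·8 − 5·78 − 3·190 = -857
  Y = 124 − 78 + 2·190 + 5·(-857) = -3859
Change in Y: -3859 − (-7096) = 3237

3237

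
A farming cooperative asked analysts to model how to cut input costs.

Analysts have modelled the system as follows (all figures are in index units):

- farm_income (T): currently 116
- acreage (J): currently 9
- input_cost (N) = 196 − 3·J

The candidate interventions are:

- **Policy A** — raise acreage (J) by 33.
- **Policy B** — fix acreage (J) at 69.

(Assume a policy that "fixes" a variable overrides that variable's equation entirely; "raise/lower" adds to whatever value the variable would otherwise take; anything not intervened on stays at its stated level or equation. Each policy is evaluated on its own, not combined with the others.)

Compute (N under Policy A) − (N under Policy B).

Policy A (J + 33):
  J = 9 + 33 = 42
  N = 196 − 3·42 = 70
Policy B (J := 69):
  J = 69
  N = 196 − 3·69 = -11
N: 70 − (-11) = 81

81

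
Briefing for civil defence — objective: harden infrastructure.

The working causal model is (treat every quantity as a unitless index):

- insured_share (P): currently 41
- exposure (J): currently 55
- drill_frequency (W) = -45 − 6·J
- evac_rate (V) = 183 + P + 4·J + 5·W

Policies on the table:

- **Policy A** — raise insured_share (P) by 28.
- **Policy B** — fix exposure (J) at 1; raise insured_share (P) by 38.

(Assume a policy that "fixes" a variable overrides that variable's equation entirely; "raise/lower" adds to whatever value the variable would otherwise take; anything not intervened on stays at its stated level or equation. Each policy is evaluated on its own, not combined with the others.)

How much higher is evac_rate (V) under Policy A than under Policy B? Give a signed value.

Policy A (P + 28):
  P = 41 + 28 = 69
  J = 55
  W = -45 − 6·55 = -375
  V = 183 + 69 + 4·55 + 5·(-375) = -1403
Policy B (J := 1, P + 38):
  P = 41 + 38 = 79
  J = 1
  W = -45 − 6·1 = -51
  V = 183 + 79 + 4·1 + 5·(-51) = 11
V: -1403 − 11 = -1414

-1414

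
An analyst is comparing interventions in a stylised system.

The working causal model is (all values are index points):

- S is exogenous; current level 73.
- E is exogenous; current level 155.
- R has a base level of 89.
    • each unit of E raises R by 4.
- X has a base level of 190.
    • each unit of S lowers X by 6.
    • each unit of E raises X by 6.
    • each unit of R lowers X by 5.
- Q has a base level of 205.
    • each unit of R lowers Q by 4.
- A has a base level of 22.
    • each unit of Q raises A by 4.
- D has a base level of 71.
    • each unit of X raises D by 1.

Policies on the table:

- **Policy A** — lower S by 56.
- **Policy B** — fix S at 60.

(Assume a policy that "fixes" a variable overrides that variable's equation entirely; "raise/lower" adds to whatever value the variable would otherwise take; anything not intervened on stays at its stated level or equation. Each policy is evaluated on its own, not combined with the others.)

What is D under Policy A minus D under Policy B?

258

Policy A (S − 56):
  S = 73 − 56 = 17
  E = 155
  R = 89 + 4·155 = 709
  X = 190 − 6·17 + 6·155 − 5·709 = -2527
  D = 71 + (-2527) = -2456
Policy B (S := 60):
  S = 60
  E = 155
  R = 89 + 4·155 = 709
  X = 190 − 6·60 + 6·155 − 5·709 = -2785
  D = 71 + (-2785) = -2714
D: -2456 − (-2714) = 258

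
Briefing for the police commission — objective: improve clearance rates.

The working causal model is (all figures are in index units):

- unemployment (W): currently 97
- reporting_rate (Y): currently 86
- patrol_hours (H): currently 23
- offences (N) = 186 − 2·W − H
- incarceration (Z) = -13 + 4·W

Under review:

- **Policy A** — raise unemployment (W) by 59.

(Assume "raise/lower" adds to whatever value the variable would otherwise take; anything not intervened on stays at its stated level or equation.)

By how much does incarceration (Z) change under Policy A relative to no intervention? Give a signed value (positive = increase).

Baseline:
  W = 97
  Z = -13 + 4·97 = 375
Policy A (W + 59):
  W = 97 + 59 = 156
  Z = -13 + 4·156 = 611
Change in Z: 611 − 375 = 236

236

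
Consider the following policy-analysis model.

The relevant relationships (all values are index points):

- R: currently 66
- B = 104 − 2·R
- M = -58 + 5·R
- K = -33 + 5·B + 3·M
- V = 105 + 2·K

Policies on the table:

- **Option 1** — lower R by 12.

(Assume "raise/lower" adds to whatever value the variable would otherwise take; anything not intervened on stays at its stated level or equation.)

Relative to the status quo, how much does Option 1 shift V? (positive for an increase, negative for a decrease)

-120

Baseline:
  R = 66
  B = 104 − 2·66 = -28
  M = -58 + 5·66 = 272
  K = -33 + 5·(-28) + 3·272 = 643
  V = 105 + 2·643 = 1391
Option 1 (R − 12):
  R = 66 − 12 = 54
  B = 104 − 2·54 = -4
  M = -58 + 5·54 = 212
  K = -33 + 5·(-4) + 3·212 = 583
  V = 105 + 2·583 = 1271
Change in V: 1271 − 1391 = -120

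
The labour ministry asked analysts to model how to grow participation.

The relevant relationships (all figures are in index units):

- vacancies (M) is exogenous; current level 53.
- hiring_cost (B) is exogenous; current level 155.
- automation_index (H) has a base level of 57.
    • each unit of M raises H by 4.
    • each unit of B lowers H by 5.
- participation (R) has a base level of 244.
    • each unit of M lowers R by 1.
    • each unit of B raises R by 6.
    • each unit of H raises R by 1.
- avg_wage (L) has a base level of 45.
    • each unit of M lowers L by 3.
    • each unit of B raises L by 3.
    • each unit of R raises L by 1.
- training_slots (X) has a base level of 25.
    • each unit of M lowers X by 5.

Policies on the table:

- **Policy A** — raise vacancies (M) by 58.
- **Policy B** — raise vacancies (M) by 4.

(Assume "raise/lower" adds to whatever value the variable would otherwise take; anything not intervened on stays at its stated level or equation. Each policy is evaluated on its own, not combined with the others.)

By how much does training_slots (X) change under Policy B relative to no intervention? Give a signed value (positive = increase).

-20

Baseline:
  M = 53
  X = 25 − 5·53 = -240
Policy B (M + 4):
  M = 53 + 4 = 57
  X = 25 − 5·57 = -260
Change in X: -260 − (-240) = -20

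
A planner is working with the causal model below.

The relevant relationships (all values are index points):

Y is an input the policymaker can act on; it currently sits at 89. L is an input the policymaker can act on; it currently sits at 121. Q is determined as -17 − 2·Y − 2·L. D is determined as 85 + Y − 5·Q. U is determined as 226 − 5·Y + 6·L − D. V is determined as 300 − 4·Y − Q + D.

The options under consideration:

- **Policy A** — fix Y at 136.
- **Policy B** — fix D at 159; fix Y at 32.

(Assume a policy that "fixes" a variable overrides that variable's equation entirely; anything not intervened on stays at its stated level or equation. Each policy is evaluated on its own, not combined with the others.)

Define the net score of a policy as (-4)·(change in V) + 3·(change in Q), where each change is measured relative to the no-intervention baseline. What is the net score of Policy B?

8686

Baseline:
  Y = 89
  L = 121
  Q = -17 − 2·89 − 2·121 = -437
  D = 85 + 89 − 5·(-437) = 2359
  V = 300 − 4·89 − (-437) + 2359 = 2740
Policy B (D := 159, Y := 32):
  Y = 32
  L = 121
  Q = -17 − 2·32 − 2·121 = -323
  D = 159
  V = 300 − 4·32 − (-323) + 159 = 654
ΔV = 654 − 2740 = -2086; ΔQ = -323 − (-437) = 114
Score = (-4)·(-2086) + 3·114 = 8686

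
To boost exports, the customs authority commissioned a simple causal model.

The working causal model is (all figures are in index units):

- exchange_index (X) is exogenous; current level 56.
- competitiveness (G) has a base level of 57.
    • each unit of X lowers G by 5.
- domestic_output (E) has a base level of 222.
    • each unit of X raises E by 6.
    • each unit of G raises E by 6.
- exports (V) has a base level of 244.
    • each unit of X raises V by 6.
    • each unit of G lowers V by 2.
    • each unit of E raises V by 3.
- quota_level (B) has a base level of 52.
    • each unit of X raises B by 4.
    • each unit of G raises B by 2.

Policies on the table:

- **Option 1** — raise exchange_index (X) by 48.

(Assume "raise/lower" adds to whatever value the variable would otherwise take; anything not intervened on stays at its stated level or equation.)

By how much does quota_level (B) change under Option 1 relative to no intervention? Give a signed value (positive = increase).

Baseline:
  X = 56
  G = 57 − 5·56 = -223
  B = 52 + 4·56 + 2·(-223) = -170
Option 1 (X + 48):
  X = 56 + 48 = 104
  G = 57 − 5·104 = -463
  B = 52 + 4·104 + 2·(-463) = -458
Change in B: -458 − (-170) = -288

-288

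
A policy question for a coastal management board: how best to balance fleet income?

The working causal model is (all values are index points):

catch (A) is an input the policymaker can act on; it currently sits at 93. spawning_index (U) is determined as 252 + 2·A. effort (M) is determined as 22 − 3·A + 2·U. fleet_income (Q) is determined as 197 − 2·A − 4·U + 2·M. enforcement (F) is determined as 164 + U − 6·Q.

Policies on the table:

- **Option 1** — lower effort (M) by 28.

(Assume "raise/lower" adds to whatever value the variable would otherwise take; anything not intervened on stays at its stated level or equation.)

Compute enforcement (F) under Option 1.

Option 1 (M − 28):
  A = 93
  U = 252 + 2·93 = 438
  M = 22 − 3·93 + 2·438 (−28 from intervention) = 591
  Q = 197 − 2·93 − 4·438 + 2·591 = -559
  F = 164 + 438 − 6·(-559) = 3956

3956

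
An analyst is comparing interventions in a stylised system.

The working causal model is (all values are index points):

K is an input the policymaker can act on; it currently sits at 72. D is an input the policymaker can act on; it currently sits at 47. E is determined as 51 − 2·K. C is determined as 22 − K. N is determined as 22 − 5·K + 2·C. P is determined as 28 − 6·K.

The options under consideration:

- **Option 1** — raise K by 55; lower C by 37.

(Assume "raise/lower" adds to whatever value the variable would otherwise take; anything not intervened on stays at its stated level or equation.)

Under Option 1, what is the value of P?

Option 1 (K + 55, C − 37):
  K = 72 + 55 = 127
  P = 28 − 6·127 = -734

-734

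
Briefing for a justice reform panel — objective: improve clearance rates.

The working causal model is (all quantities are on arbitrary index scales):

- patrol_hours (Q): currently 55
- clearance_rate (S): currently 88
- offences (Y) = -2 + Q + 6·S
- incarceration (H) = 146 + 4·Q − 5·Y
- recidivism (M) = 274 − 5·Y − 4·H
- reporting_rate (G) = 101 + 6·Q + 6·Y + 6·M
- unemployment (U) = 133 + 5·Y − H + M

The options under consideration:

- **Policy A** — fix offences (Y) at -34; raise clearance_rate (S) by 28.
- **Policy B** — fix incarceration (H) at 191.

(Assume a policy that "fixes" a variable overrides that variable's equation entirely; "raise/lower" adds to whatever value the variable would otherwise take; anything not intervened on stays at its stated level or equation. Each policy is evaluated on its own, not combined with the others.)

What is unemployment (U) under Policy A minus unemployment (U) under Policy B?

-1725

Policy A (Y := -34, S + 28):
  Q = 55
  S = 88 + 28 = 116
  Y = -34
  H = 146 + 4·55 − 5·(-34) = 536
  M = 274 − 5·(-34) − 4·536 = -1700
  U = 133 + 5·(-34) − 536 + (-1700) = -2273
Policy B (H := 191):
  Q = 55
  S = 88
  Y = -2 + 55 + 6·88 = 581
  H = 191
  M = 274 − 5·581 − 4·191 = -3395
  U = 133 + 5·581 − 191 + (-3395) = -548
U: -2273 − (-548) = -1725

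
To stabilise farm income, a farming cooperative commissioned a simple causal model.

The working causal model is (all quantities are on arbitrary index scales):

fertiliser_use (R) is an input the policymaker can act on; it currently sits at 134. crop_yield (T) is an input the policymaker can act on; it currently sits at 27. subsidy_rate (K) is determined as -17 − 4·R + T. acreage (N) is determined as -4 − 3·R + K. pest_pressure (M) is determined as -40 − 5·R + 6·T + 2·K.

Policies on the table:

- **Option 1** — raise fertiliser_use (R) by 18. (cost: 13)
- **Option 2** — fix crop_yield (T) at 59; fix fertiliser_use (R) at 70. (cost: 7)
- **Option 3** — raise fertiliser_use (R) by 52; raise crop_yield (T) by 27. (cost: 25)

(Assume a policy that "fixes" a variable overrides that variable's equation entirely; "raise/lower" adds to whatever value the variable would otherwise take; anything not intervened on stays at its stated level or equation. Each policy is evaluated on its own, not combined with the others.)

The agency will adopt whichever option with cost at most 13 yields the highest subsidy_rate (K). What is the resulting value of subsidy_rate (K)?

Option 1 (R + 18):
  R = 134 + 18 = 152
  T = 27
  K = -17 − 4·152 + 27 = -598
Option 2 (T := 59, R := 70):
  R = 70
  T = 59
  K = -17 − 4·70 + 59 = -238
Comparing — Option 1: K=-598, Option 2: K=-238. Highest is -238 (Option 2).

-238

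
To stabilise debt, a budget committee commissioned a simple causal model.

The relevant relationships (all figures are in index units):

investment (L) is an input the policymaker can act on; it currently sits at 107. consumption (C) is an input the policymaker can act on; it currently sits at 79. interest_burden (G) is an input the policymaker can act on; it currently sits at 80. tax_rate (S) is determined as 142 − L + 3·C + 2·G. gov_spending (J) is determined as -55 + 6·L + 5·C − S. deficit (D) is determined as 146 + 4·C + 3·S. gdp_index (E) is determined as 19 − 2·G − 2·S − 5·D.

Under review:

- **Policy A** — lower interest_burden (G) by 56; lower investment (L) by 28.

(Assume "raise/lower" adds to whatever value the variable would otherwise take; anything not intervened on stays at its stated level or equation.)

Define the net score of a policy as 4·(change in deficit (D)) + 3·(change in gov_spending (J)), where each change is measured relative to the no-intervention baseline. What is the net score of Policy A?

-1260

Baseline:
  L = 107
  C = 79
  G = 80
  S = 142 − 107 + 3·79 + 2·80 = 432
  J = -55 + 6·107 + 5·79 − 432 = 550
  D = 146 + 4·79 + 3·432 = 1758
Policy A (G − 56, L − 28):
  L = 107 − 28 = 79
  C = 79
  G = 80 − 56 = 24
  S = 142 − 79 + 3·79 + 2·24 = 348
  J = -55 + 6·79 + 5·79 − 348 = 466
  D = 146 + 4·79 + 3·348 = 1506
ΔD = 1506 − 1758 = -252; ΔJ = 466 − 550 = -84
Score = 4·(-252) + 3·(-84) = -1260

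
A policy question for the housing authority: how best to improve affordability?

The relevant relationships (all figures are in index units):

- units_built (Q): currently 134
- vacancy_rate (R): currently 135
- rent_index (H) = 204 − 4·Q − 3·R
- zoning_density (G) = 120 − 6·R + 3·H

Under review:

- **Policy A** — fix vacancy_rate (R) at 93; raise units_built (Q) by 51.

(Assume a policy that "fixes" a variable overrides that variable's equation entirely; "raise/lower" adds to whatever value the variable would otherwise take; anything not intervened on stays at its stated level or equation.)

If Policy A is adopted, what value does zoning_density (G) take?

Policy A (R := 93, Q + 51):
  Q = 134 + 51 = 185
  R = 93
  H = 204 − 4·185 − 3·93 = -815
  G = 120 − 6·93 + 3·(-815) = -2883

-2883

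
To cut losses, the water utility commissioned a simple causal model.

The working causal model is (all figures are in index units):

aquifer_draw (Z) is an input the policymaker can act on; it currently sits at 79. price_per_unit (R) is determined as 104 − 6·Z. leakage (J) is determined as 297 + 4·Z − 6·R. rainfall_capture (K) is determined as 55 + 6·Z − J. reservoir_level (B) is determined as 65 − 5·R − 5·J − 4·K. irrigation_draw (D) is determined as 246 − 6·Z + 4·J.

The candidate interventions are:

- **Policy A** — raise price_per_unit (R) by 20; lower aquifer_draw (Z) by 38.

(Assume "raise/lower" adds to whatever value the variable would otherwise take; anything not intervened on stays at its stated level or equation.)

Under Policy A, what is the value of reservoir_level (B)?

-1722

Policy A (R + 20, Z − 38):
  Z = 79 − 38 = 41
  R = 104 − 6·41 (+20 from intervention) = -122
  J = 297 + 4·41 − 6·(-122) = 1193
  K = 55 + 6·41 − 1193 = -892
  B = 65 − 5·(-122) − 5·1193 − 4·(-892) = -1722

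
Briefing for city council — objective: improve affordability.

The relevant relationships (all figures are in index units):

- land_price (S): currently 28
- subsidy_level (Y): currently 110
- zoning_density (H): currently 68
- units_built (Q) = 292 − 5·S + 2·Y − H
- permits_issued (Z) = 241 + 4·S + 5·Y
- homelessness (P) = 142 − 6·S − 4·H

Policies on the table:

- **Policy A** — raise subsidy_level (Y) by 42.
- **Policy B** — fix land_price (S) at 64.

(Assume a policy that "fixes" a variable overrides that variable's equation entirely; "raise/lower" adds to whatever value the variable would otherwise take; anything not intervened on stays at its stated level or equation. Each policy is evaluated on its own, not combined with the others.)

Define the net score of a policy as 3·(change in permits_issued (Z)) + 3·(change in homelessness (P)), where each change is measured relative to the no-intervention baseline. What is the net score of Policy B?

Baseline:
  S = 28
  Y = 110
  H = 68
  Z = 241 + 4·28 + 5·110 = 903
  P = 142 − 6·28 − 4·68 = -298
Policy B (S := 64):
  S = 64
  Y = 110
  H = 68
  Z = 241 + 4·64 + 5·110 = 1047
  P = 142 − 6·64 − 4·68 = -514
ΔZ = 1047 − 903 = 144; ΔP = -514 − (-298) = -216
Score = 3·144 + 3·(-216) = -216

-216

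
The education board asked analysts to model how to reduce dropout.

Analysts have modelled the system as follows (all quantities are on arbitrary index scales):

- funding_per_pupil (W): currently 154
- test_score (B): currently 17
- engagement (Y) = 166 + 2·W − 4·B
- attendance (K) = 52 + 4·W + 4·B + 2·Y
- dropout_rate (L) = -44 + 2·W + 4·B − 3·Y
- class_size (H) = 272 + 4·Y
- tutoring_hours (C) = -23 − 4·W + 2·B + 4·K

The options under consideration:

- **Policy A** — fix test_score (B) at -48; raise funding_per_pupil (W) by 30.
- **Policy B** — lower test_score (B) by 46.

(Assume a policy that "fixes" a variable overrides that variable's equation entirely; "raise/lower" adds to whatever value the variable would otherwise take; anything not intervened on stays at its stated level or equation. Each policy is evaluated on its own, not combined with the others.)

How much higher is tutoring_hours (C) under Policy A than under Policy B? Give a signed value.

Policy A (B := -48, W + 30):
  W = 154 + 30 = 184
  B = -48
  Y = 166 + 2·184 − 4·(-48) = 726
  K = 52 + 4·184 + 4·(-48) + 2·726 = 2048
  C = -23 − 4·184 + 2·(-48) + 4·2048 = 7337
Policy B (B − 46):
  W = 154
  B = 17 − 46 = -29
  Y = 166 + 2·154 − 4·(-29) = 590
  K = 52 + 4·154 + 4·(-29) + 2·590 = 1732
  C = -23 − 4·154 + 2·(-29) + 4·1732 = 6231
C: 7337 − 6231 = 1106

1106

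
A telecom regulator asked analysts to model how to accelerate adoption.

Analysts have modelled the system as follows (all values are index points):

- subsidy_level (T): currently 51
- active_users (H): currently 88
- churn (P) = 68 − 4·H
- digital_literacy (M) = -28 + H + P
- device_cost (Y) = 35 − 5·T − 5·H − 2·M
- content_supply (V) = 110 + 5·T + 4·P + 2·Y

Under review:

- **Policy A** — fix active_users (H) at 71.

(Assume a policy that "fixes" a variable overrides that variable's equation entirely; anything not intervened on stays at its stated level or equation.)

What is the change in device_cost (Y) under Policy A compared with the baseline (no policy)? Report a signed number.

Baseline:
  T = 51
  H = 88
  P = 68 − 4·88 = -284
  M = -28 + 88 + (-284) = -224
  Y = 35 − 5·51 − 5·88 − 2·(-224) = -212
Policy A (H := 71):
  T = 51
  H = 71
  P = 68 − 4·71 = -216
  M = -28 + 71 + (-216) = -173
  Y = 35 − 5·51 − 5·71 − 2·(-173) = -229
Change in Y: -229 − (-212) = -17

-17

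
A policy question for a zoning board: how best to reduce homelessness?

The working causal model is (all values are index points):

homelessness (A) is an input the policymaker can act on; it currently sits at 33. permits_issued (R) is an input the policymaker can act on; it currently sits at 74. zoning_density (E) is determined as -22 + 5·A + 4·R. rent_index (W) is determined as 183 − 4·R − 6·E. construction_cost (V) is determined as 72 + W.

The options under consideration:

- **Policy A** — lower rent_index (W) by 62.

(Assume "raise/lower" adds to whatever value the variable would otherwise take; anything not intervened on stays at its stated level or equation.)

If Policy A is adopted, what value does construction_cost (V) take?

Policy A (W − 62):
  A = 33
  R = 74
  E = -22 + 5·33 + 4·74 = 439
  W = 183 − 4·74 − 6·439 (−62 from intervention) = -2809
  V = 72 + (-2809) = -2737

-2737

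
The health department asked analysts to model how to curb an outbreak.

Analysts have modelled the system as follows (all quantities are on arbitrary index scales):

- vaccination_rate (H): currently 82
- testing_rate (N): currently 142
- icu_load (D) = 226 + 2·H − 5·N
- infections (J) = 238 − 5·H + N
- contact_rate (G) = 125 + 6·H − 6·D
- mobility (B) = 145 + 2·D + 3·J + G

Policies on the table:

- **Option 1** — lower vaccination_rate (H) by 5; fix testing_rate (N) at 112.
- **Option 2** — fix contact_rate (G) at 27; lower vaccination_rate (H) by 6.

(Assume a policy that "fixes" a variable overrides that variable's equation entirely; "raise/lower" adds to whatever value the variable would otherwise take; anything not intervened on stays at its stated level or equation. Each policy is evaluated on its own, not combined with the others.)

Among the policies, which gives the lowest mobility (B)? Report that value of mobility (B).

Option 1 (H − 5, N := 112):
  H = 82 − 5 = 77
  N = 112
  D = 226 + 2·77 − 5·112 = -180
  J = 238 − 5·77 + 112 = -35
  G = 125 + 6·77 − 6·(-180) = 1667
  B = 145 + 2·(-180) + 3·(-35) + 1667 = 1347
Option 2 (G := 27, H − 6):
  H = 82 − 6 = 76
  N = 142
  D = 226 + 2·76 − 5·142 = -332
  J = 238 − 5·76 + 142 = 0
  G = 27
  B = 145 + 2·(-332) + 3·0 + 27 = -492
Comparing — Option 1: B=1347, Option 2: B=-492. Lowest is -492 (Option 2).

-492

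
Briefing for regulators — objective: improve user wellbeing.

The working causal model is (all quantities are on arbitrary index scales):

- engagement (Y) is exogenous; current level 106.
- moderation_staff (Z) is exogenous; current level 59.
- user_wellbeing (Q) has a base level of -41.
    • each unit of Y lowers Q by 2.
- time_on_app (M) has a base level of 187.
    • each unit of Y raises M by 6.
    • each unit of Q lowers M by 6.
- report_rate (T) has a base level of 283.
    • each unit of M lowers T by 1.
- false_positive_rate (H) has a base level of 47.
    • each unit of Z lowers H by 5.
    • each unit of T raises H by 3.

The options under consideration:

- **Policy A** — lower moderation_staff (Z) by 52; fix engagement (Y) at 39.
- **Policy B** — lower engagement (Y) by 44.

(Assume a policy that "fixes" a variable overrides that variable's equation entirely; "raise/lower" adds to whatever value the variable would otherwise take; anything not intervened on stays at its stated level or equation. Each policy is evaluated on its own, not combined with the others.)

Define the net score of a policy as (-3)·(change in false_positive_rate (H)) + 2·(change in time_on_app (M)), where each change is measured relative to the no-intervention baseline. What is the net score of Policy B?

-8712

Baseline:
  Y = 106
  Z = 59
  Q = -41 − 2·106 = -253
  M = 187 + 6·106 − 6·(-253) = 2341
  T = 283 − 2341 = -2058
  H = 47 − 5·59 + 3·(-2058) = -6422
Policy B (Y − 44):
  Y = 106 − 44 = 62
  Z = 59
  Q = -41 − 2·62 = -165
  M = 187 + 6·62 − 6·(-165) = 1549
  T = 283 − 1549 = -1266
  H = 47 − 5·59 + 3·(-1266) = -4046
ΔH = -4046 − (-6422) = 2376; ΔM = 1549 − 2341 = -792
Score = (-3)·2376 + 2·(-792) = -8712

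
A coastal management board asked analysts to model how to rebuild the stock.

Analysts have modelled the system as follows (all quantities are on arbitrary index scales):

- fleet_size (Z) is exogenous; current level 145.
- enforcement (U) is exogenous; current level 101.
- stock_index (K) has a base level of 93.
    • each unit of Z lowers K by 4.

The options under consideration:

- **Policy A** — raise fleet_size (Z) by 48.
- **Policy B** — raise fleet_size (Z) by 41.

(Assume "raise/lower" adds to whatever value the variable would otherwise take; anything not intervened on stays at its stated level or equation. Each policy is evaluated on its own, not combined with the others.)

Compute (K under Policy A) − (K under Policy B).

-28

Policy A (Z + 48):
  Z = 145 + 48 = 193
  K = 93 − 4·193 = -679
Policy B (Z + 41):
  Z = 145 + 41 = 186
  K = 93 − 4·186 = -651
K: -679 − (-651) = -28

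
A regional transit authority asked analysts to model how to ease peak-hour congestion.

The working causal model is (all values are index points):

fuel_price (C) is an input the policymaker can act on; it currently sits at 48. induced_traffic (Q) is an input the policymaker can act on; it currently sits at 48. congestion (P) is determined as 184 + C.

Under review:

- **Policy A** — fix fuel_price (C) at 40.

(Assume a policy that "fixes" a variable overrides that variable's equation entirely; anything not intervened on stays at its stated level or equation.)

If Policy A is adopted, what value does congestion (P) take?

224

Policy A (C := 40):
  C = 40
  P = 184 + 40 = 224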